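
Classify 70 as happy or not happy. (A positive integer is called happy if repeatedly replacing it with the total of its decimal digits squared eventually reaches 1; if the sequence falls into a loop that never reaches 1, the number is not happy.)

70 → 49
49 → 97
97 → 130
130 → 10
10 → 1  — reached 1.

happy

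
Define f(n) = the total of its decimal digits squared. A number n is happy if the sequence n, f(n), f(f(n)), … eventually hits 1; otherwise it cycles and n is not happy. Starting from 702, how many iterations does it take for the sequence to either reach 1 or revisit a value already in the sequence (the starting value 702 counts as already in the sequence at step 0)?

702 → 7² + 0² + 2² = 49 + 0 + 4 = 53
53 → 5² + 3² = 25 + 9 = 34
34 → 3² + 4² = 9 + 16 = 25
25 → 2² + 5² = 4 + 25 = 29
29 → 2² + 9² = 4 + 81 = 85
85 → 8² + 5² = 64 + 25 = 89
89 → 8² + 9² = 64 + 81 = 145
145 → 1² + 4² + 5² = 1 + 16 + 25 = 42
42 → 4² + 2² = 16 + 4 = 20
20 → 2² + 0² = 4 + 0 = 4
4 → 4² = 16
16 → 1² + 6² = 1 + 36 = 37
37 → 3² + 7² = 9 + 49 = 58
58 → 5² + 8² = 25 + 64 = 89  — 89 repeats.
That took 14 steps.

14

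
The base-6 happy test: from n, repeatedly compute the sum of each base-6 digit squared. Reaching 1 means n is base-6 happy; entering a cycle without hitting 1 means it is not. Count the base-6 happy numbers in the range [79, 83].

1

79: 79 → 6 → 1  — base-6 happy
80: 80 → 9 → 10 → 17 → 29 → 41 → 26 → 20 → 13 → 5 → 25 → 17  — not base-6 happy
81: 81 → 14 → 8 → 5 → 25 → 17 → 29 → 41 → 26 → 20 → 13 → 5  — not base-6 happy
82: 82 → 21 → 18 → 9 → 10 → 17 → 29 → 41 → 26 → 20 → 13 → 5 → 25 → 17  — not base-6 happy
83: 83 → 30 → 25 → 17 → 29 → 41 → 26 → 20 → 13 → 5 → 25  — not base-6 happy
base-6 happy: 79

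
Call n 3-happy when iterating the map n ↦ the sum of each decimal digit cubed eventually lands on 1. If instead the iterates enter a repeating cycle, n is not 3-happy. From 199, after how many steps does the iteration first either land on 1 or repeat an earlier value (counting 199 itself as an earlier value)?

199 → 1³ + 9³ + 9³ = 1 + 729 + 729 = 1459
1459 → 1³ + 4³ + 5³ + 9³ = 1 + 64 + 125 + 729 = 919
919 → 9³ + 1³ + 9³ = 729 + 1 + 729 = 1459  — 1459 repeats.
That took 3 steps.

3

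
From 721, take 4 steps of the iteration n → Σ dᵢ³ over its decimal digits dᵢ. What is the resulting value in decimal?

352

721 → 7³ + 2³ + 1³ = 352
352 → 3³ + 5³ + 2³ = 160
160 → 1³ + 6³ + 0³ = 217
217 → 2³ + 1³ + 7³ = 352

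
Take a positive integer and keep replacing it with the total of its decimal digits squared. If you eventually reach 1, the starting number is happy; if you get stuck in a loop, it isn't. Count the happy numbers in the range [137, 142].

137: 137 → 59 → 106 → 37 → 58 → 89 → 145 → 42 → 20 → 4 → 16 → 37  (repeats 37)
138: 138 → 74 → 65 → 61 → 37 → 58 → 89 → 145 → 42 → 20 → 4 → 16 → 37  (repeats 37)
139: 139 → 91 → 82 → 68 → 100 → 1  (reaches 1)
140: 140 → 17 → 50 → 25 → 29 → 85 → 89 → 145 → 42 → 20 → 4 → 16 → 37 → 58 → 89  (repeats 89)
141: 141 → 18 → 65 → 61 → 37 → 58 → 89 → 145 → 42 → 20 → 4 → 16 → 37  (repeats 37)
142: 142 → 21 → 5 → 25 → 29 → 85 → 89 → 145 → 42 → 20 → 4 → 16 → 37 → 58 → 89  (repeats 89)
happy: 139

1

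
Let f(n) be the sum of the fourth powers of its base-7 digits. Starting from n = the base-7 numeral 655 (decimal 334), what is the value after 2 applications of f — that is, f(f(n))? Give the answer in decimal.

1938

334 = (6,5,5)_7 → 6⁴ + 5⁴ + 5⁴ = 2546
2546 = (1,0,2,6,5)_7 → 1⁴ + 0⁴ + 2⁴ + 6⁴ + 5⁴ = 1938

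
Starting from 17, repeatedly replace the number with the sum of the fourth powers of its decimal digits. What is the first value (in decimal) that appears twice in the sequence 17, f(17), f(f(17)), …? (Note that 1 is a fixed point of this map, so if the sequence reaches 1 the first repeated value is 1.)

17 → 1⁴ + 7⁴ = 2402
2402 → 2⁴ + 4⁴ + 0⁴ + 2⁴ = 288
288 → 2⁴ + 8⁴ + 8⁴ = 8208
8208 → 8⁴ + 2⁴ + 0⁴ + 8⁴ = 8208  — 8208 already appeared earlier.

8208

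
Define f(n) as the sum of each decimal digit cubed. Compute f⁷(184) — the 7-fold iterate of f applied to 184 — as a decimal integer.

370

184 → 1³ + 8³ + 4³ = 1 + 512 + 64 = 577
577 → 5³ + 7³ + 7³ = 125 + 343 + 343 = 811
811 → 8³ + 1³ + 1³ = 512 + 1 + 1 = 514
514 → 5³ + 1³ + 4³ = 125 + 1 + 64 = 190
190 → 1³ + 9³ + 0³ = 1 + 729 + 0 = 730
730 → 7³ + 3³ + 0³ = 343 + 27 + 0 = 370
370 → 3³ + 7³ + 0³ = 27 + 343 + 0 = 370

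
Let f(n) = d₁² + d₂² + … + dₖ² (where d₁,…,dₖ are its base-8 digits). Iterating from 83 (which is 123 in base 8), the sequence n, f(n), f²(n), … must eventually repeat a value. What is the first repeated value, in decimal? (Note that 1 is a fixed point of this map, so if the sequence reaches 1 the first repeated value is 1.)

83 = (1,2,3)_8 → 1² + 2² + 3² = 14
14 = (1,6)_8 → 1² + 6² = 37
37 = (4,5)_8 → 4² + 5² = 41
41 = (5,1)_8 → 5² + 1² = 26
26 = (3,2)_8 → 3² + 2² = 13
13 = (1,5)_8 → 1² + 5² = 26  — 26 already appeared earlier.

26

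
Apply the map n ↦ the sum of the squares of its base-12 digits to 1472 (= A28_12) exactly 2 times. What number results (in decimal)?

1472 = (10,2,8)_12 → 10² + 2² + 8² = 100 + 4 + 64 = 168
168 = (1,2,0)_12 → 1² + 2² + 0² = 1 + 4 + 0 = 5

5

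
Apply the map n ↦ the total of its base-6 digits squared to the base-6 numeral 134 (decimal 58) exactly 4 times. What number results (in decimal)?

5

58 = (1,3,4)_6 → 1² + 3² + 4² = 1 + 9 + 16 = 26
26 = (4,2)_6 → 4² + 2² = 16 + 4 = 20
20 = (3,2)_6 → 3² + 2² = 9 + 4 = 13
13 = (2,1)_6 → 2² + 1² = 4 + 1 = 5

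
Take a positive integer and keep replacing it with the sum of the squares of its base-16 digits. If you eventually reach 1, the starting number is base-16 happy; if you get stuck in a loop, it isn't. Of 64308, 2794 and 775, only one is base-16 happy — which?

64308

64308: 64308 → 371 → 59 → 130 → 68 → 32 → 4 → 16 → 1  — reaches 1 (base-16 happy)
2794: 2794 → 396 → 209 → 170 → 200 → 208 → 169 → 181 → 146 → 85 → 50 → 13 → 169  — repeats 169 (not base-16 happy)
775: 775 → 58 → 109 → 205 → 313 → 91 → 146 → 85 → 50 → 13 → 169 → 181 → 146  — repeats 146 (not base-16 happy)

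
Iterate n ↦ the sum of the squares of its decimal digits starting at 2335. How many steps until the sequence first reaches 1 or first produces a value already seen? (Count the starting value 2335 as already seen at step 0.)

12

2335 → 47
47 → 65
65 → 61
61 → 37
37 → 58
58 → 89
89 → 145
145 → 42
42 → 20
20 → 4
4 → 16
16 → 37  — 37 repeats.
That took 12 steps.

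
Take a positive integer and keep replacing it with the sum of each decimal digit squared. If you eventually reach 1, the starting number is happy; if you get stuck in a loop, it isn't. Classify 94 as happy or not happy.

happy

94 → 97
97 → 130
130 → 10
10 → 1  — reached 1.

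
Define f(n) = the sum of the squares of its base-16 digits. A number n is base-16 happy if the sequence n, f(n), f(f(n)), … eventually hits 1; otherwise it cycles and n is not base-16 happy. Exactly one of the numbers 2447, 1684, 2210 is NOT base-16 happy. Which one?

2447

2447: 2447 → 370 → 54 → 45 → 173 → 269 → 170 → 200 → 208 → 169 → 181 → 146 → 85 → 50 → 13 → 169  — repeats 169 (not base-16 happy)
1684: 1684 → 133 → 89 → 106 → 136 → 128 → 64 → 16 → 1  — reaches 1 (base-16 happy)
2210: 2210 → 168 → 164 → 116 → 65 → 17 → 2 → 4 → 16 → 1  — reaches 1 (base-16 happy)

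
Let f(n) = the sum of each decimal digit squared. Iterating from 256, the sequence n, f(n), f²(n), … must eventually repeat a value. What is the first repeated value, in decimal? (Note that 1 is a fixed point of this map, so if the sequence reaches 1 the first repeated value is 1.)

256 → 2² + 5² + 6² = 65
65 → 6² + 5² = 61
61 → 6² + 1² = 37
37 → 3² + 7² = 58
58 → 5² + 8² = 89
89 → 8² + 9² = 145
145 → 1² + 4² + 5² = 42
42 → 4² + 2² = 20
20 → 2² + 0² = 4
4 → 4² = 16
16 → 1² + 6² = 37  — 37 already appeared earlier.

37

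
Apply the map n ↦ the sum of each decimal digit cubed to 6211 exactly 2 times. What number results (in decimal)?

6211 → 226
226 → 232

232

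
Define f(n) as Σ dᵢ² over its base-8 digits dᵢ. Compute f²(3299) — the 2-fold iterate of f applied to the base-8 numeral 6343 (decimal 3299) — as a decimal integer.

3299 = (6,3,4,3)_8 → 6² + 3² + 4² + 3² = 36 + 9 + 16 + 9 = 70
70 = (1,0,6)_8 → 1² + 0² + 6² = 1 + 0 + 36 = 37

37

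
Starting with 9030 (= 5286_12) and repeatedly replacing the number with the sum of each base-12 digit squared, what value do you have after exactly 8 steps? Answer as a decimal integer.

9030 = (5,2,8,6)_12 → 5² + 2² + 8² + 6² = 25 + 4 + 64 + 36 = 129
129 = (10,9)_12 → 10² + 9² = 100 + 81 = 181
181 = (1,3,1)_12 → 1² + 3² + 1² = 1 + 9 + 1 = 11
11 = (11)_12 → 11² = 121
121 = (10,1)_12 → 10² + 1² = 100 + 1 = 101
101 = (8,5)_12 → 8² + 5² = 64 + 25 = 89
89 = (7,5)_12 → 7² + 5² = 49 + 25 = 74
74 = (6,2)_12 → 6² + 2² = 36 + 4 = 40

40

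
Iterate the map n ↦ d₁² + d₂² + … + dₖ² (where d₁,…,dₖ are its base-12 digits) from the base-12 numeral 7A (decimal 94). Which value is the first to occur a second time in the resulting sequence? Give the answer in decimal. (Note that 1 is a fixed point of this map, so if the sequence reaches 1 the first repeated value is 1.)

94 = (7,10)_12 → 7² + 10² = 49 + 100 = 149
149 = (1,0,5)_12 → 1² + 0² + 5² = 1 + 0 + 25 = 26
26 = (2,2)_12 → 2² + 2² = 4 + 4 = 8
8 = (8)_12 → 8² = 64
64 = (5,4)_12 → 5² + 4² = 25 + 16 = 41
41 = (3,5)_12 → 3² + 5² = 9 + 25 = 34
34 = (2,10)_12 → 2² + 10² = 4 + 100 = 104
104 = (8,8)_12 → 8² + 8² = 64 + 64 = 128
128 = (10,8)_12 → 10² + 8² = 100 + 64 = 164
164 = (1,1,8)_12 → 1² + 1² + 8² = 1 + 1 + 64 = 66
66 = (5,6)_12 → 5² + 6² = 25 + 36 = 61
61 = (5,1)_12 → 5² + 1² = 25 + 1 = 26  — 26 already appeared earlier.

26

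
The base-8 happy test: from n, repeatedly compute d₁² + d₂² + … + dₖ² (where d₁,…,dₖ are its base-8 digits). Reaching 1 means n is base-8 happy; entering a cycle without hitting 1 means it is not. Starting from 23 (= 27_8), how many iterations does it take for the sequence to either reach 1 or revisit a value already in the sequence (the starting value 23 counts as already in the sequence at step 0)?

23 = (2,7)_8 → 2² + 7² = 53
53 = (6,5)_8 → 6² + 5² = 61
61 = (7,5)_8 → 7² + 5² = 74
74 = (1,1,2)_8 → 1² + 1² + 2² = 6
6 = (6)_8 → 6² = 36
36 = (4,4)_8 → 4² + 4² = 32
32 = (4,0)_8 → 4² + 0² = 16
16 = (2,0)_8 → 2² + 0² = 4
4 = (4)_8 → 4² = 16  — 16 repeats.
That took 9 steps.

9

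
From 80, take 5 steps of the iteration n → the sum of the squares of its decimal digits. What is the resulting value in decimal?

89

80 → 64
64 → 52
52 → 29
29 → 85
85 → 89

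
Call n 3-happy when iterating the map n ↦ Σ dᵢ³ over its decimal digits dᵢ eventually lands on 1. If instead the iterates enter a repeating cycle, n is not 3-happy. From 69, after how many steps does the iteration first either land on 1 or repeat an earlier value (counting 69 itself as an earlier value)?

7

69 → 6³ + 9³ = 216 + 729 = 945
945 → 9³ + 4³ + 5³ = 729 + 64 + 125 = 918
918 → 9³ + 1³ + 8³ = 729 + 1 + 512 = 1242
1242 → 1³ + 2³ + 4³ + 2³ = 1 + 8 + 64 + 8 = 81
81 → 8³ + 1³ = 512 + 1 = 513
513 → 5³ + 1³ + 3³ = 125 + 1 + 27 = 153
153 → 1³ + 5³ + 3³ = 1 + 125 + 27 = 153  — 153 repeats.
That took 7 steps.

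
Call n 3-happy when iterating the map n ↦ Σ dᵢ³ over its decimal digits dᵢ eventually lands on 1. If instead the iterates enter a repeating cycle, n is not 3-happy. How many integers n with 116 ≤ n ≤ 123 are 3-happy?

1

116: 116 → 218 → 521 → 134 → 92 → 737 → 713 → 371 → 371  — not 3-happy
117: 117 → 345 → 216 → 225 → 141 → 66 → 432 → 99 → 1458 → 702 → 351 → 153 → 153  — not 3-happy
118: 118 → 514 → 190 → 730 → 370 → 370  — not 3-happy
119: 119 → 731 → 371 → 371  — not 3-happy
120: 120 → 9 → 729 → 1080 → 513 → 153 → 153  — not 3-happy
121: 121 → 10 → 1  — 3-happy
122: 122 → 17 → 344 → 155 → 251 → 134 → 92 → 737 → 713 → 371 → 371  — not 3-happy
123: 123 → 36 → 243 → 99 → 1458 → 702 → 351 → 153 → 153  — not 3-happy
3-happy: 121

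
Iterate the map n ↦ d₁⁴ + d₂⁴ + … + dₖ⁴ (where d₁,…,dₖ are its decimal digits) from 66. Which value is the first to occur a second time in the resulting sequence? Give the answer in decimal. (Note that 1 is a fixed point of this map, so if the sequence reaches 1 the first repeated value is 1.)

6514

66 → 6⁴ + 6⁴ = 2592
2592 → 2⁴ + 5⁴ + 9⁴ + 2⁴ = 7218
7218 → 7⁴ + 2⁴ + 1⁴ + 8⁴ = 6514
6514 → 6⁴ + 5⁴ + 1⁴ + 4⁴ = 2178
2178 → 2⁴ + 1⁴ + 7⁴ + 8⁴ = 6514  — 6514 already appeared earlier.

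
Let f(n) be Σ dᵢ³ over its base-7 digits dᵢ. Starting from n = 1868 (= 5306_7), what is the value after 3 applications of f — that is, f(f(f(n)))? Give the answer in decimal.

1868 = (5,3,0,6)_7 → 368
368 = (1,0,3,4)_7 → 92
92 = (1,6,1)_7 → 218

218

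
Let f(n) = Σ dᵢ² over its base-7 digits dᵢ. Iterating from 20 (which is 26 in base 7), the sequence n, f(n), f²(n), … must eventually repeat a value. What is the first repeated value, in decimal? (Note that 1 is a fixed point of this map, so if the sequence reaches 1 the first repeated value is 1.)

2

20 = (2,6)_7 → 2² + 6² = 40
40 = (5,5)_7 → 5² + 5² = 50
50 = (1,0,1)_7 → 1² + 0² + 1² = 2
2 = (2)_7 → 2² = 4
4 = (4)_7 → 4² = 16
16 = (2,2)_7 → 2² + 2² = 8
8 = (1,1)_7 → 1² + 1² = 2  — 2 already appeared earlier.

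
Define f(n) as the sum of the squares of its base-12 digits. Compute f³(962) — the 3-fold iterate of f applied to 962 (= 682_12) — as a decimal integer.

164

962 = (6,8,2)_12 → 104
104 = (8,8)_12 → 128
128 = (10,8)_12 → 164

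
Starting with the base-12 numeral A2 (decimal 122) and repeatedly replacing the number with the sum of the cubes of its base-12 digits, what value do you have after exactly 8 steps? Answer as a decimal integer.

122 = (10,2)_12 → 10³ + 2³ = 1008
1008 = (7,0,0)_12 → 7³ + 0³ + 0³ = 343
343 = (2,4,7)_12 → 2³ + 4³ + 7³ = 415
415 = (2,10,7)_12 → 2³ + 10³ + 7³ = 1351
1351 = (9,4,7)_12 → 9³ + 4³ + 7³ = 1136
1136 = (7,10,8)_12 → 7³ + 10³ + 8³ = 1855
1855 = (1,0,10,7)_12 → 1³ + 0³ + 10³ + 7³ = 1344
1344 = (9,4,0)_12 → 9³ + 4³ + 0³ = 793

793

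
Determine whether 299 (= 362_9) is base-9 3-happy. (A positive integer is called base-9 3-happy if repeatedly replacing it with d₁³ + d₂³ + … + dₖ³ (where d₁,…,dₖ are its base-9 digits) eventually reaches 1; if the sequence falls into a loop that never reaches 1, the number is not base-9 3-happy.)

not base-9 3-happy

299 = (3,6,2)_9 → 3³ + 6³ + 2³ = 27 + 216 + 8 = 251
251 = (3,0,8)_9 → 3³ + 0³ + 8³ = 27 + 0 + 512 = 539
539 = (6,5,8)_9 → 6³ + 5³ + 8³ = 216 + 125 + 512 = 853
853 = (1,1,4,7)_9 → 1³ + 1³ + 4³ + 7³ = 1 + 1 + 64 + 343 = 409
409 = (5,0,4)_9 → 5³ + 0³ + 4³ = 125 + 0 + 64 = 189
189 = (2,3,0)_9 → 2³ + 3³ + 0³ = 8 + 27 + 0 = 35
35 = (3,8)_9 → 3³ + 8³ = 27 + 512 = 539  — 539 already seen; the sequence cycles without reaching 1.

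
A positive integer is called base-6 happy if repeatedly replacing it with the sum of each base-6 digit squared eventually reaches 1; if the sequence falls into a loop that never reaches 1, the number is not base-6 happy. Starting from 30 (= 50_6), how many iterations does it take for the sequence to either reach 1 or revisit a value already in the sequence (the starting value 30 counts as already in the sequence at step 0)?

9

30 = (5,0)_6 → 5² + 0² = 25 + 0 = 25
25 = (4,1)_6 → 4² + 1² = 16 + 1 = 17
17 = (2,5)_6 → 2² + 5² = 4 + 25 = 29
29 = (4,5)_6 → 4² + 5² = 16 + 25 = 41
41 = (1,0,5)_6 → 1² + 0² + 5² = 1 + 0 + 25 = 26
26 = (4,2)_6 → 4² + 2² = 16 + 4 = 20
20 = (3,2)_6 → 3² + 2² = 9 + 4 = 13
13 = (2,1)_6 → 2² + 1² = 4 + 1 = 5
5 = (5)_6 → 5² = 25  — 25 repeats.
That took 9 steps.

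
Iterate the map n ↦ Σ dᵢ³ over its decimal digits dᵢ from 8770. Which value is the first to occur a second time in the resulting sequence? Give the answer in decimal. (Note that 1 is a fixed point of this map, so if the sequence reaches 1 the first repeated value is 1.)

1

8770 → 1198
1198 → 1243
1243 → 100
100 → 1  — reached the fixed point 1.
1 → 1, so 1 is the first repeated value.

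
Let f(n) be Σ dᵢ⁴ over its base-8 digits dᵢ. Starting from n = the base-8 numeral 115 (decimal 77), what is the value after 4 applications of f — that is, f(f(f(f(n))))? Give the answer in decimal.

77 = (1,1,5)_8 → 1⁴ + 1⁴ + 5⁴ = 1 + 1 + 625 = 627
627 = (1,1,6,3)_8 → 1⁴ + 1⁴ + 6⁴ + 3⁴ = 1 + 1 + 1296 + 81 = 1379
1379 = (2,5,4,3)_8 → 2⁴ + 5⁴ + 4⁴ + 3⁴ = 16 + 625 + 256 + 81 = 978
978 = (1,7,2,2)_8 → 1⁴ + 7⁴ + 2⁴ + 2⁴ = 1 + 2401 + 16 + 16 = 2434

2434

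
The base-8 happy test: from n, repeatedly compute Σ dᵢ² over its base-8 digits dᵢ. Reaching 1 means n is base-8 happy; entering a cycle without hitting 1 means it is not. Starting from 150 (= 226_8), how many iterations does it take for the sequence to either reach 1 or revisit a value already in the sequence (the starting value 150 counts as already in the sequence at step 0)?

5

150 = (2,2,6)_8 → 2² + 2² + 6² = 44
44 = (5,4)_8 → 5² + 4² = 41
41 = (5,1)_8 → 5² + 1² = 26
26 = (3,2)_8 → 3² + 2² = 13
13 = (1,5)_8 → 1² + 5² = 26  — 26 repeats.
That took 5 steps.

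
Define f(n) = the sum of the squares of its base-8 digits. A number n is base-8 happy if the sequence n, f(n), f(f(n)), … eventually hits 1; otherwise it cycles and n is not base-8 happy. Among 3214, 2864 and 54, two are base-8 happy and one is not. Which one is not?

3214: 3214 → 77 → 27 → 18 → 8 → 1  — reaches 1 (base-8 happy)
2864: 2864 → 77 → 27 → 18 → 8 → 1  — reaches 1 (base-8 happy)
54: 54 → 72 → 2 → 4 → 16 → 4  — repeats 4 (not base-8 happy)

54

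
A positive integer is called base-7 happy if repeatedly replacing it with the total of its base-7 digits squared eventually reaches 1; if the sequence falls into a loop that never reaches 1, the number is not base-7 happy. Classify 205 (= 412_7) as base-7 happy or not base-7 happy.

205 = (4,1,2)_7 → 4² + 1² + 2² = 21
21 = (3,0)_7 → 3² + 0² = 9
9 = (1,2)_7 → 1² + 2² = 5
5 = (5)_7 → 5² = 25
25 = (3,4)_7 → 3² + 4² = 25  — 25 already seen; the sequence cycles without reaching 1.

not base-7 happy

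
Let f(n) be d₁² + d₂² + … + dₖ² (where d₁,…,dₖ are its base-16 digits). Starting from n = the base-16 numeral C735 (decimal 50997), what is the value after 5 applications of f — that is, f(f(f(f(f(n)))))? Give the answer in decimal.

146

50997 = (12,7,3,5)_16 → 12² + 7² + 3² + 5² = 144 + 49 + 9 + 25 = 227
227 = (14,3)_16 → 14² + 3² = 196 + 9 = 205
205 = (12,13)_16 → 12² + 13² = 144 + 169 = 313
313 = (1,3,9)_16 → 1² + 3² + 9² = 1 + 9 + 81 = 91
91 = (5,11)_16 → 5² + 11² = 25 + 121 = 146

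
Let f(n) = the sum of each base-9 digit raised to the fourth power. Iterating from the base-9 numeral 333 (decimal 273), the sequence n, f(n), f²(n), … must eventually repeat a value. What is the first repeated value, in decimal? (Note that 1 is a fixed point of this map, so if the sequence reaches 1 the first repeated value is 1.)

273 = (3,3,3)_9 → 3⁴ + 3⁴ + 3⁴ = 243
243 = (3,0,0)_9 → 3⁴ + 0⁴ + 0⁴ = 81
81 = (1,0,0)_9 → 1⁴ + 0⁴ + 0⁴ = 1  — reached the fixed point 1.
1 → 1, so 1 is the first repeated value.

1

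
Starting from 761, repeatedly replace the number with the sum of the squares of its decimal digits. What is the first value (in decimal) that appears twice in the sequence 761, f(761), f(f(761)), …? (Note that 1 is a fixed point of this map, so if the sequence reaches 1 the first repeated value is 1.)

761 → 7² + 6² + 1² = 49 + 36 + 1 = 86
86 → 8² + 6² = 64 + 36 = 100
100 → 1² + 0² + 0² = 1 + 0 + 0 = 1  — reached the fixed point 1.
1 → 1, so 1 is the first repeated value.

1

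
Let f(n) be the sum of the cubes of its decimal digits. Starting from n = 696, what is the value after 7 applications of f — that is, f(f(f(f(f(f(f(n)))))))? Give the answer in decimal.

696 → 6³ + 9³ + 6³ = 1161
1161 → 1³ + 1³ + 6³ + 1³ = 219
219 → 2³ + 1³ + 9³ = 738
738 → 7³ + 3³ + 8³ = 882
882 → 8³ + 8³ + 2³ = 1032
1032 → 1³ + 0³ + 3³ + 2³ = 36
36 → 3³ + 6³ = 243

243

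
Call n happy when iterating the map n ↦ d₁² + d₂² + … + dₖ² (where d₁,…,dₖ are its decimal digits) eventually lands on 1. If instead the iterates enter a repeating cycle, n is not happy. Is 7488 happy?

happy

7488 → 193
193 → 91
91 → 82
82 → 68
68 → 100
100 → 1  — reached 1.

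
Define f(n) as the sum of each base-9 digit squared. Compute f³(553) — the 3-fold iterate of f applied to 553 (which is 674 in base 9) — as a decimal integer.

1

553 = (6,7,4)_9 → 101
101 = (1,2,2)_9 → 9
9 = (1,0)_9 → 1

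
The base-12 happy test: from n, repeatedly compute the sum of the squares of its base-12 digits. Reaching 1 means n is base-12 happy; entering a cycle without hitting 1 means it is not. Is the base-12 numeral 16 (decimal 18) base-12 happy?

not base-12 happy

18 = (1,6)_12 → 37
37 = (3,1)_12 → 10
10 = (10)_12 → 100
100 = (8,4)_12 → 80
80 = (6,8)_12 → 100  — 100 already seen; the sequence cycles without reaching 1.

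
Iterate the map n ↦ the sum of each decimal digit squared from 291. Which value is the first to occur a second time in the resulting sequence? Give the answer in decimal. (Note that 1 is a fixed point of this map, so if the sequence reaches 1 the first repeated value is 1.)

291 → 2² + 9² + 1² = 4 + 81 + 1 = 86
86 → 8² + 6² = 64 + 36 = 100
100 → 1² + 0² + 0² = 1 + 0 + 0 = 1  — reached the fixed point 1.
1 → 1, so 1 is the first repeated value.

1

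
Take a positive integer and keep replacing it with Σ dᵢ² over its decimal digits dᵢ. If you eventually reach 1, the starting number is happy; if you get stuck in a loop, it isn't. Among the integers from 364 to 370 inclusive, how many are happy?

3

364: 364 → 61 → 37 → 58 → 89 → 145 → 42 → 20 → 4 → 16 → 37  — not happy
365: 365 → 70 → 49 → 97 → 130 → 10 → 1  — happy
366: 366 → 81 → 65 → 61 → 37 → 58 → 89 → 145 → 42 → 20 → 4 → 16 → 37  — not happy
367: 367 → 94 → 97 → 130 → 10 → 1  — happy
368: 368 → 109 → 82 → 68 → 100 → 1  — happy
369: 369 → 126 → 41 → 17 → 50 → 25 → 29 → 85 → 89 → 145 → 42 → 20 → 4 → 16 → 37 → 58 → 89  — not happy
370: 370 → 58 → 89 → 145 → 42 → 20 → 4 → 16 → 37 → 58  — not happy
happy: 365, 367, 368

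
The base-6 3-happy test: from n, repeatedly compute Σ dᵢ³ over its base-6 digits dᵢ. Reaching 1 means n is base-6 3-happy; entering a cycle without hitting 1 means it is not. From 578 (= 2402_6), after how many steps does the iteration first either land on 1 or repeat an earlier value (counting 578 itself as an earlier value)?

578 = (2,4,0,2)_6 → 2³ + 4³ + 0³ + 2³ = 8 + 64 + 0 + 8 = 80
80 = (2,1,2)_6 → 2³ + 1³ + 2³ = 8 + 1 + 8 = 17
17 = (2,5)_6 → 2³ + 5³ = 8 + 125 = 133
133 = (3,4,1)_6 → 3³ + 4³ + 1³ = 27 + 64 + 1 = 92
92 = (2,3,2)_6 → 2³ + 3³ + 2³ = 8 + 27 + 8 = 43
43 = (1,1,1)_6 → 1³ + 1³ + 1³ = 1 + 1 + 1 = 3
3 = (3)_6 → 3³ = 27
27 = (4,3)_6 → 4³ + 3³ = 64 + 27 = 91
91 = (2,3,1)_6 → 2³ + 3³ + 1³ = 8 + 27 + 1 = 36
36 = (1,0,0)_6 → 1³ + 0³ + 0³ = 1 + 0 + 0 = 1  — reached 1.
That took 10 steps.

10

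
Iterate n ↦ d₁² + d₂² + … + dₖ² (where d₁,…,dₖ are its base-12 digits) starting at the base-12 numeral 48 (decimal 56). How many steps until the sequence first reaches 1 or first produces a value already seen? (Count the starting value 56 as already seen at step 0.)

56 = (4,8)_12 → 80
80 = (6,8)_12 → 100
100 = (8,4)_12 → 80  — 80 repeats.
That took 3 steps.

3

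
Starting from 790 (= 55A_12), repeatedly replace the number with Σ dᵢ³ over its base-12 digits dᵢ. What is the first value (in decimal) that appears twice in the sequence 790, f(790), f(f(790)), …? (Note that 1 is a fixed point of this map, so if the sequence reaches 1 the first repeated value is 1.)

1

790 = (5,5,10)_12 → 5³ + 5³ + 10³ = 1250
1250 = (8,8,2)_12 → 8³ + 8³ + 2³ = 1032
1032 = (7,2,0)_12 → 7³ + 2³ + 0³ = 351
351 = (2,5,3)_12 → 2³ + 5³ + 3³ = 160
160 = (1,1,4)_12 → 1³ + 1³ + 4³ = 66
66 = (5,6)_12 → 5³ + 6³ = 341
341 = (2,4,5)_12 → 2³ + 4³ + 5³ = 197
197 = (1,4,5)_12 → 1³ + 4³ + 5³ = 190
190 = (1,3,10)_12 → 1³ + 3³ + 10³ = 1028
1028 = (7,1,8)_12 → 7³ + 1³ + 8³ = 856
856 = (5,11,4)_12 → 5³ + 11³ + 4³ = 1520
1520 = (10,6,8)_12 → 10³ + 6³ + 8³ = 1728
1728 = (1,0,0,0)_12 → 1³ + 0³ + 0³ + 0³ = 1  — reached the fixed point 1.
1 → 1, so 1 is the first repeated value.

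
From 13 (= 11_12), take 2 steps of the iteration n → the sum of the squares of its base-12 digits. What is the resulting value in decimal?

4

13 = (1,1)_12 → 1² + 1² = 1 + 1 = 2
2 = (2)_12 → 2² = 4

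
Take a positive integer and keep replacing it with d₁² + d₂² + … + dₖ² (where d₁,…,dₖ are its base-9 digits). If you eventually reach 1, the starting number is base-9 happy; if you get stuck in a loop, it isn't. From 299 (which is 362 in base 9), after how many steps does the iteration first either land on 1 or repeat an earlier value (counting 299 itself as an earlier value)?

299 = (3,6,2)_9 → 49
49 = (5,4)_9 → 41
41 = (4,5)_9 → 41  — 41 repeats.
That took 3 steps.

3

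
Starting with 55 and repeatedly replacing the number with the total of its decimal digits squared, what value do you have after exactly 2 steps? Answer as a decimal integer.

55 → 5² + 5² = 25 + 25 = 50
50 → 5² + 0² = 25 + 0 = 25

25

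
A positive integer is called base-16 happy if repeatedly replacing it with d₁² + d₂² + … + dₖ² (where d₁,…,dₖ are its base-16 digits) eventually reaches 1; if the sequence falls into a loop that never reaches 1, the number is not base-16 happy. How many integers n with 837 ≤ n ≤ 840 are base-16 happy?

837: 837 → 50 → 13 → 169 → 181 → 146 → 85 → 50  — not base-16 happy
838: 838 → 61 → 178 → 125 → 218 → 269 → 170 → 200 → 208 → 169 → 181 → 146 → 85 → 50 → 13 → 169  — not base-16 happy
839: 839 → 74 → 116 → 65 → 17 → 2 → 4 → 16 → 1  — base-16 happy
840: 840 → 89 → 106 → 136 → 128 → 64 → 16 → 1  — base-16 happy
base-16 happy: 839, 840

2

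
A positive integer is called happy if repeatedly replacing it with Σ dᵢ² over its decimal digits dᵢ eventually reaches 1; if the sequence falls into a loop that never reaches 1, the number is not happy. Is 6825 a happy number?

6825 → 6² + 8² + 2² + 5² = 36 + 64 + 4 + 25 = 129
129 → 1² + 2² + 9² = 1 + 4 + 81 = 86
86 → 8² + 6² = 64 + 36 = 100
100 → 1² + 0² + 0² = 1 + 0 + 0 = 1  — reached 1.

happy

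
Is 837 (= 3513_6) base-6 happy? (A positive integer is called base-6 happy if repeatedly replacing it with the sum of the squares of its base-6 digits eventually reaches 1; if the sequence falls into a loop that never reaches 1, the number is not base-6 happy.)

837 = (3,5,1,3)_6 → 3² + 5² + 1² + 3² = 44
44 = (1,1,2)_6 → 1² + 1² + 2² = 6
6 = (1,0)_6 → 1² + 0² = 1  — reached 1.

base-6 happy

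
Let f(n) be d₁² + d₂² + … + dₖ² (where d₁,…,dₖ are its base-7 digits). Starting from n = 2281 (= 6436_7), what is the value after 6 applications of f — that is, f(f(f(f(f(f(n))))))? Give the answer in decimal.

13

2281 = (6,4,3,6)_7 → 6² + 4² + 3² + 6² = 36 + 16 + 9 + 36 = 97
97 = (1,6,6)_7 → 1² + 6² + 6² = 1 + 36 + 36 = 73
73 = (1,3,3)_7 → 1² + 3² + 3² = 1 + 9 + 9 = 19
19 = (2,5)_7 → 2² + 5² = 4 + 25 = 29
29 = (4,1)_7 → 4² + 1² = 16 + 1 = 17
17 = (2,3)_7 → 2² + 3² = 4 + 9 = 13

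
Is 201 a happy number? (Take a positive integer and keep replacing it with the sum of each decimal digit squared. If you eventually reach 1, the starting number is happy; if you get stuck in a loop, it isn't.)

not happy

201 → 2² + 0² + 1² = 4 + 0 + 1 = 5
5 → 5² = 25
25 → 2² + 5² = 4 + 25 = 29
29 → 2² + 9² = 4 + 81 = 85
85 → 8² + 5² = 64 + 25 = 89
89 → 8² + 9² = 64 + 81 = 145
145 → 1² + 4² + 5² = 1 + 16 + 25 = 42
42 → 4² + 2² = 16 + 4 = 20
20 → 2² + 0² = 4 + 0 = 4
4 → 4² = 16
16 → 1² + 6² = 1 + 36 = 37
37 → 3² + 7² = 9 + 49 = 58
58 → 5² + 8² = 25 + 64 = 89  — 89 already seen; the sequence cycles without reaching 1.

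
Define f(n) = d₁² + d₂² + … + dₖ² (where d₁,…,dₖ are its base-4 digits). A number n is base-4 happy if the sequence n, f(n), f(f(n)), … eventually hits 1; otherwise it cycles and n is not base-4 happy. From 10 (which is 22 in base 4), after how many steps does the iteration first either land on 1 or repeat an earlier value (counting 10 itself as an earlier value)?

3

10 = (2,2)_4 → 2² + 2² = 4 + 4 = 8
8 = (2,0)_4 → 2² + 0² = 4 + 0 = 4
4 = (1,0)_4 → 1² + 0² = 1 + 0 = 1  — reached 1.
That took 3 steps.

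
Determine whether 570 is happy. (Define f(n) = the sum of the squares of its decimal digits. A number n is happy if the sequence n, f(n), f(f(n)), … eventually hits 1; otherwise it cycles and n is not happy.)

570 → 5² + 7² + 0² = 74
74 → 7² + 4² = 65
65 → 6² + 5² = 61
61 → 6² + 1² = 37
37 → 3² + 7² = 58
58 → 5² + 8² = 89
89 → 8² + 9² = 145
145 → 1² + 4² + 5² = 42
42 → 4² + 2² = 20
20 → 2² + 0² = 4
4 → 4² = 16
16 → 1² + 6² = 37  — 37 already seen; the sequence cycles without reaching 1.

not happy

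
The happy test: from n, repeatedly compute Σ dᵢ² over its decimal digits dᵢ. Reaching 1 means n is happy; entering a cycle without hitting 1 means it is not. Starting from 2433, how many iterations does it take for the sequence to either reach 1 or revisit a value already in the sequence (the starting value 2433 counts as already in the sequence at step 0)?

2433 → 2² + 4² + 3² + 3² = 4 + 16 + 9 + 9 = 38
38 → 3² + 8² = 9 + 64 = 73
73 → 7² + 3² = 49 + 9 = 58
58 → 5² + 8² = 25 + 64 = 89
89 → 8² + 9² = 64 + 81 = 145
145 → 1² + 4² + 5² = 1 + 16 + 25 = 42
42 → 4² + 2² = 16 + 4 = 20
20 → 2² + 0² = 4 + 0 = 4
4 → 4² = 16
16 → 1² + 6² = 1 + 36 = 37
37 → 3² + 7² = 9 + 49 = 58  — 58 repeats.
That took 11 steps.

11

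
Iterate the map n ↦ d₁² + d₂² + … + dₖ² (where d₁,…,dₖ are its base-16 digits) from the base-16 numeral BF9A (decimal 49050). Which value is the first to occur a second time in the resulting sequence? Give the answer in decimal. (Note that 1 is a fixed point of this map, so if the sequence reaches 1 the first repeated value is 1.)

169

49050 = (11,15,9,10)_16 → 11² + 15² + 9² + 10² = 121 + 225 + 81 + 100 = 527
527 = (2,0,15)_16 → 2² + 0² + 15² = 4 + 0 + 225 = 229
229 = (14,5)_16 → 14² + 5² = 196 + 25 = 221
221 = (13,13)_16 → 13² + 13² = 169 + 169 = 338
338 = (1,5,2)_16 → 1² + 5² + 2² = 1 + 25 + 4 = 30
30 = (1,14)_16 → 1² + 14² = 1 + 196 = 197
197 = (12,5)_16 → 12² + 5² = 144 + 25 = 169
169 = (10,9)_16 → 10² + 9² = 100 + 81 = 181
181 = (11,5)_16 → 11² + 5² = 121 + 25 = 146
146 = (9,2)_16 → 9² + 2² = 81 + 4 = 85
85 = (5,5)_16 → 5² + 5² = 25 + 25 = 50
50 = (3,2)_16 → 3² + 2² = 9 + 4 = 13
13 = (13)_16 → 13² = 169  — 169 already appeared earlier.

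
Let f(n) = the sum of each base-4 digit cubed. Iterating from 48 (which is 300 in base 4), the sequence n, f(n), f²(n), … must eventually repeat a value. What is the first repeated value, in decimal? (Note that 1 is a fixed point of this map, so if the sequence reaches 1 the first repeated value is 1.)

48 = (3,0,0)_4 → 3³ + 0³ + 0³ = 27 + 0 + 0 = 27
27 = (1,2,3)_4 → 1³ + 2³ + 3³ = 1 + 8 + 27 = 36
36 = (2,1,0)_4 → 2³ + 1³ + 0³ = 8 + 1 + 0 = 9
9 = (2,1)_4 → 2³ + 1³ = 8 + 1 = 9  — 9 already appeared earlier.

9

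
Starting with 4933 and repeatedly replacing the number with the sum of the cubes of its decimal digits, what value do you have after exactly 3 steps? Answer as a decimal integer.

4933 → 4³ + 9³ + 3³ + 3³ = 847
847 → 8³ + 4³ + 7³ = 919
919 → 9³ + 1³ + 9³ = 1459

1459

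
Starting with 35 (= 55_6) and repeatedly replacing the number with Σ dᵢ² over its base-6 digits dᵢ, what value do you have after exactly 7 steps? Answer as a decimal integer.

26

35 = (5,5)_6 → 5² + 5² = 50
50 = (1,2,2)_6 → 1² + 2² + 2² = 9
9 = (1,3)_6 → 1² + 3² = 10
10 = (1,4)_6 → 1² + 4² = 17
17 = (2,5)_6 → 2² + 5² = 29
29 = (4,5)_6 → 4² + 5² = 41
41 = (1,0,5)_6 → 1² + 0² + 5² = 26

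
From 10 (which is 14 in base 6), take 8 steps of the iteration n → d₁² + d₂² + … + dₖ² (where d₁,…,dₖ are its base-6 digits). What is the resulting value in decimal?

25

10 = (1,4)_6 → 17
17 = (2,5)_6 → 29
29 = (4,5)_6 → 41
41 = (1,0,5)_6 → 26
26 = (4,2)_6 → 20
20 = (3,2)_6 → 13
13 = (2,1)_6 → 5
5 = (5)_6 → 25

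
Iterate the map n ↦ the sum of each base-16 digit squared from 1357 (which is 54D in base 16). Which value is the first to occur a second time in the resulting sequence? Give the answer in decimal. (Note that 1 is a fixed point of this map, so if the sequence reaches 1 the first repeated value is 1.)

169

1357 = (5,4,13)_16 → 5² + 4² + 13² = 210
210 = (13,2)_16 → 13² + 2² = 173
173 = (10,13)_16 → 10² + 13² = 269
269 = (1,0,13)_16 → 1² + 0² + 13² = 170
170 = (10,10)_16 → 10² + 10² = 200
200 = (12,8)_16 → 12² + 8² = 208
208 = (13,0)_16 → 13² + 0² = 169
169 = (10,9)_16 → 10² + 9² = 181
181 = (11,5)_16 → 11² + 5² = 146
146 = (9,2)_16 → 9² + 2² = 85
85 = (5,5)_16 → 5² + 5² = 50
50 = (3,2)_16 → 3² + 2² = 13
13 = (13)_16 → 13² = 169  — 169 already appeared earlier.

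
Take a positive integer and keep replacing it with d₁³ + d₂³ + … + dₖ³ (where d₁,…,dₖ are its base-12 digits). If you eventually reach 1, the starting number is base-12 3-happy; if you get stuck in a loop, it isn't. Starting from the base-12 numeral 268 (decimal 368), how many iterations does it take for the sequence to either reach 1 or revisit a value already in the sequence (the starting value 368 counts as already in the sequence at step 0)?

7

368 = (2,6,8)_12 → 2³ + 6³ + 8³ = 736
736 = (5,1,4)_12 → 5³ + 1³ + 4³ = 190
190 = (1,3,10)_12 → 1³ + 3³ + 10³ = 1028
1028 = (7,1,8)_12 → 7³ + 1³ + 8³ = 856
856 = (5,11,4)_12 → 5³ + 11³ + 4³ = 1520
1520 = (10,6,8)_12 → 10³ + 6³ + 8³ = 1728
1728 = (1,0,0,0)_12 → 1³ + 0³ + 0³ + 0³ = 1  — reached 1.
That took 7 steps.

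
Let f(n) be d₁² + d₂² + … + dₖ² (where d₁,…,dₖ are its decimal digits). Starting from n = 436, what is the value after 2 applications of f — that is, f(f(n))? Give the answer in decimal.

436 → 4² + 3² + 6² = 61
61 → 6² + 1² = 37

37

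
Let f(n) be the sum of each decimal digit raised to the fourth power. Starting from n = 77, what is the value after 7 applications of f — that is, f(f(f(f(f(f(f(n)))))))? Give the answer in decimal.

77 → 7⁴ + 7⁴ = 2401 + 2401 = 4802
4802 → 4⁴ + 8⁴ + 0⁴ + 2⁴ = 256 + 4096 + 0 + 16 = 4368
4368 → 4⁴ + 3⁴ + 6⁴ + 8⁴ = 256 + 81 + 1296 + 4096 = 5729
5729 → 5⁴ + 7⁴ + 2⁴ + 9⁴ = 625 + 2401 + 16 + 6561 = 9603
9603 → 9⁴ + 6⁴ + 0⁴ + 3⁴ = 6561 + 1296 + 0 + 81 = 7938
7938 → 7⁴ + 9⁴ + 3⁴ + 8⁴ = 2401 + 6561 + 81 + 4096 = 13139
13139 → 1⁴ + 3⁴ + 1⁴ + 3⁴ + 9⁴ = 1 + 81 + 1 + 81 + 6561 = 6725

6725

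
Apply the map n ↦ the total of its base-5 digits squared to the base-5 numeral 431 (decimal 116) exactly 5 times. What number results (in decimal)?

10

116 = (4,3,1)_5 → 4² + 3² + 1² = 16 + 9 + 1 = 26
26 = (1,0,1)_5 → 1² + 0² + 1² = 1 + 0 + 1 = 2
2 = (2)_5 → 2² = 4
4 = (4)_5 → 4² = 16
16 = (3,1)_5 → 3² + 1² = 9 + 1 = 10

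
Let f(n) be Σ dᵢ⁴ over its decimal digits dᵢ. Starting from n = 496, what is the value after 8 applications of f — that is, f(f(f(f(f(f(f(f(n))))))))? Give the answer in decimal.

1138

496 → 4⁴ + 9⁴ + 6⁴ = 256 + 6561 + 1296 = 8113
8113 → 8⁴ + 1⁴ + 1⁴ + 3⁴ = 4096 + 1 + 1 + 81 = 4179
4179 → 4⁴ + 1⁴ + 7⁴ + 9⁴ = 256 + 1 + 2401 + 6561 = 9219
9219 → 9⁴ + 2⁴ + 1⁴ + 9⁴ = 6561 + 16 + 1 + 6561 = 13139
13139 → 1⁴ + 3⁴ + 1⁴ + 3⁴ + 9⁴ = 1 + 81 + 1 + 81 + 6561 = 6725
6725 → 6⁴ + 7⁴ + 2⁴ + 5⁴ = 1296 + 2401 + 16 + 625 = 4338
4338 → 4⁴ + 3⁴ + 3⁴ + 8⁴ = 256 + 81 + 81 + 4096 = 4514
4514 → 4⁴ + 5⁴ + 1⁴ + 4⁴ = 256 + 625 + 1 + 256 = 1138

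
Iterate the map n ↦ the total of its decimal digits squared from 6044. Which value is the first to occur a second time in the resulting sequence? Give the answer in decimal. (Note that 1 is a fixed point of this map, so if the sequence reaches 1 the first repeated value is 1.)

6044 → 6² + 0² + 4² + 4² = 36 + 0 + 16 + 16 = 68
68 → 6² + 8² = 36 + 64 = 100
100 → 1² + 0² + 0² = 1 + 0 + 0 = 1  — reached the fixed point 1.
1 → 1, so 1 is the first repeated value.

1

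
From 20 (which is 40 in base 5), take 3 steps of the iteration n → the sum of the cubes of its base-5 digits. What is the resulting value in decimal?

28

20 = (4,0)_5 → 4³ + 0³ = 64
64 = (2,2,4)_5 → 2³ + 2³ + 4³ = 80
80 = (3,1,0)_5 → 3³ + 1³ + 0³ = 28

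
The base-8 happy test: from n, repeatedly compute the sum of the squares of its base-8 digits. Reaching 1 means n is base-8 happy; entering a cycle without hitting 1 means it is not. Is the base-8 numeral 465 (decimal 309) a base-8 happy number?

base-8 happy

309 = (4,6,5)_8 → 77
77 = (1,1,5)_8 → 27
27 = (3,3)_8 → 18
18 = (2,2)_8 → 8
8 = (1,0)_8 → 1  — reached 1.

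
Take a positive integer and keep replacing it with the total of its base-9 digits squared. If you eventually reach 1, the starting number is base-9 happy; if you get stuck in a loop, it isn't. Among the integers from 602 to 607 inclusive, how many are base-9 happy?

602: 602 → 122 → 42 → 52 → 74 → 68 → 74  — not base-9 happy
603: 603 → 65 → 53 → 89 → 65  — not base-9 happy
604: 604 → 66 → 58 → 52 → 74 → 68 → 74  — not base-9 happy
605: 605 → 69 → 85 → 17 → 65 → 53 → 89 → 65  — not base-9 happy
606: 606 → 74 → 68 → 74  — not base-9 happy
607: 607 → 81 → 1  — base-9 happy
base-9 happy: 607

1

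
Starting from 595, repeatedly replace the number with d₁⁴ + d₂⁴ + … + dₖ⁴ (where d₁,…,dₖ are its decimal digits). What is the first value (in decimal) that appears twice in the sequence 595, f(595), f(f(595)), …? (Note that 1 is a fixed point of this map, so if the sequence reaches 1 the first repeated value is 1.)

595 → 5⁴ + 9⁴ + 5⁴ = 7811
7811 → 7⁴ + 8⁴ + 1⁴ + 1⁴ = 6499
6499 → 6⁴ + 4⁴ + 9⁴ + 9⁴ = 14674
14674 → 1⁴ + 4⁴ + 6⁴ + 7⁴ + 4⁴ = 4210
4210 → 4⁴ + 2⁴ + 1⁴ + 0⁴ = 273
273 → 2⁴ + 7⁴ + 3⁴ = 2498
2498 → 2⁴ + 4⁴ + 9⁴ + 8⁴ = 10929
10929 → 1⁴ + 0⁴ + 9⁴ + 2⁴ + 9⁴ = 13139
13139 → 1⁴ + 3⁴ + 1⁴ + 3⁴ + 9⁴ = 6725
6725 → 6⁴ + 7⁴ + 2⁴ + 5⁴ = 4338
4338 → 4⁴ + 3⁴ + 3⁴ + 8⁴ = 4514
4514 → 4⁴ + 5⁴ + 1⁴ + 4⁴ = 1138
1138 → 1⁴ + 1⁴ + 3⁴ + 8⁴ = 4179
4179 → 4⁴ + 1⁴ + 7⁴ + 9⁴ = 9219
9219 → 9⁴ + 2⁴ + 1⁴ + 9⁴ = 13139  — 13139 already appeared earlier.

13139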